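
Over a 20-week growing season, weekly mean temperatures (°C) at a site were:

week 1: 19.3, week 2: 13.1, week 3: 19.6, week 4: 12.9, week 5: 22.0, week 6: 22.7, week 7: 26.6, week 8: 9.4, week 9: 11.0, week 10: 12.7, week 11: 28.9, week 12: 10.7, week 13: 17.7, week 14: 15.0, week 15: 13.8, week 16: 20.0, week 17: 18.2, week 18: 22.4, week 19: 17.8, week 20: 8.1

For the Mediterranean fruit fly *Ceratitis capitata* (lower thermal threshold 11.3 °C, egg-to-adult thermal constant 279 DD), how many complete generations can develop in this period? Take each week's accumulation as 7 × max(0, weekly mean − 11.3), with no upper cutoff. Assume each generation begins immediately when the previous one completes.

Weekly DD (7 × max(0, T̄ − 11.3)): 56.0, 12.6, 58.1, 11.2, 74.9, 79.8, 107.1, 0.0, 0.0, 9.8, 123.2, 0.0, 44.8, 25.9, 17.5, 60.9, 48.3, 77.7, 45.5, 0.0.
Season total = 853.3 DD.
Complete generations = ⌊853.3 / 279⌋ = 3.

3 generations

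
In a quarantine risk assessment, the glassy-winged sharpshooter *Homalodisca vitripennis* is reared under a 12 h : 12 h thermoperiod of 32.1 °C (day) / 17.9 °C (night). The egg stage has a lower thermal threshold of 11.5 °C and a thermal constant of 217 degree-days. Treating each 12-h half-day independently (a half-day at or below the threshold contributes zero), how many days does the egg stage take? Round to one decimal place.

Day half: max(0, 32.1 − 11.5) × 0.5 = 20.6 × 0.5 = 10.30 DD.
Night half: max(0, 17.9 − 11.5) × 0.5 = 6.4 × 0.5 = 3.20 DD.
Per 24 h: 13.50 DD/day.
Duration = 217 / 13.50 = 16.074 ≈ 16.1 days.

16.1 days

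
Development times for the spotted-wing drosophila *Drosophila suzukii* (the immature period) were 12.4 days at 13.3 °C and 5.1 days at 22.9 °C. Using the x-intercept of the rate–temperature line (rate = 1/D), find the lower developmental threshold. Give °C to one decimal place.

Linear rate model ⇒ the product D·(T − T_b) is constant across temperatures.
12.4·(13.3 − T_b) = 5.1·(22.9 − T_b)
T_b = (12.4·13.3 − 5.1·22.9) / (12.4 − 5.1) = 48.13 / 7.3 = 6.593 °C ≈ 6.6 °C.

6.6 °C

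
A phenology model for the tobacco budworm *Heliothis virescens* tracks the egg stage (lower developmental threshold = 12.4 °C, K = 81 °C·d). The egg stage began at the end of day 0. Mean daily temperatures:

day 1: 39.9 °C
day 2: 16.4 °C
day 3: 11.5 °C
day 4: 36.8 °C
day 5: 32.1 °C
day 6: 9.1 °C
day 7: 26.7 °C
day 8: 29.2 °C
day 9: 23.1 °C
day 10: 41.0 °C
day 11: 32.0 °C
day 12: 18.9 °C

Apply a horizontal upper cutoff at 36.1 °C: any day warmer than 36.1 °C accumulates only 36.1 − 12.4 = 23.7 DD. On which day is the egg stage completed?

day 7

Daily DD above 12.4 °C (capped at 23.7): 23.7, 4.0, 0.0, 23.7, 19.7, 0.0, 14.3, 16.8, 10.7, 23.7, 19.6, 6.5.
Cumulative: 23.7, 27.7, 27.7, 51.4, 71.1, 71.1, 85.4, 102.2, 112.9, 136.6, 156.2, 162.7.
The total first reaches 81 DD on day 7.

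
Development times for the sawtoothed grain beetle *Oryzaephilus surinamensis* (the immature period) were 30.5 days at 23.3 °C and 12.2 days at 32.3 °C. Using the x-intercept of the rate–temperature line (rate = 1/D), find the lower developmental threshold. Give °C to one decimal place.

Under the model K = D·(T − T_b), so D₁·(T₁ − T_b) = D₂·(T₂ − T_b).
30.5·(23.3 − T_b) = 12.2·(32.3 − T_b)
T_b = (30.5·23.3 − 12.2·32.3) / (30.5 − 12.2) = 316.59 / 18.3 = 17.300 °C ≈ 17.3 °C.

17.3 °C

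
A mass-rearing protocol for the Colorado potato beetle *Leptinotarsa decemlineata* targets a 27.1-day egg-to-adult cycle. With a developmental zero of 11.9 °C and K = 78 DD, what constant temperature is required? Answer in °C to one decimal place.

Required daily accumulation = 78 / 27.1 = 2.878 DD/day.
T = T_base + 2.878 = 11.9 + 2.878 = 14.778 ≈ 14.8 °C.

14.8 °C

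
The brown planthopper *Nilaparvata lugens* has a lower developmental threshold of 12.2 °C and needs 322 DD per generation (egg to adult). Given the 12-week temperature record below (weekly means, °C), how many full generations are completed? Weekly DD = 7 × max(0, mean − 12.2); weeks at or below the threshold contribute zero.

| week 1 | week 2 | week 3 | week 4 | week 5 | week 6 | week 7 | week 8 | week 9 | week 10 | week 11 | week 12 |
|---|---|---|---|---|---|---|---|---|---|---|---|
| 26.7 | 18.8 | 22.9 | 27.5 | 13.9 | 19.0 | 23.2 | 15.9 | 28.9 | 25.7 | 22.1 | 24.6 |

2 generations

Weekly DD (7 × max(0, T̄ − 12.2)): 101.5, 46.2, 74.9, 107.1, 11.9, 47.6, 77.0, 25.9, 116.9, 94.5, 69.3, 86.8.
Season total = 859.6 DD.
Complete generations = ⌊859.6 / 322⌋ = 2.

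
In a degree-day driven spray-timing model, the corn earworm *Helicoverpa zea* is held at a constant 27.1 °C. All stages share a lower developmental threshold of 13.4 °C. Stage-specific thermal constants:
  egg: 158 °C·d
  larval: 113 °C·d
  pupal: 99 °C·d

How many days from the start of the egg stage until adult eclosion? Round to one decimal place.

Daily accumulation at 27.1 °C = 27.1 − 13.4 = 13.7 DD/day.
Total K = 158 + 113 + 99 = 370 DD.
Total duration = 370 / 13.7 = 27.007 ≈ 27.0 days.

27.0 days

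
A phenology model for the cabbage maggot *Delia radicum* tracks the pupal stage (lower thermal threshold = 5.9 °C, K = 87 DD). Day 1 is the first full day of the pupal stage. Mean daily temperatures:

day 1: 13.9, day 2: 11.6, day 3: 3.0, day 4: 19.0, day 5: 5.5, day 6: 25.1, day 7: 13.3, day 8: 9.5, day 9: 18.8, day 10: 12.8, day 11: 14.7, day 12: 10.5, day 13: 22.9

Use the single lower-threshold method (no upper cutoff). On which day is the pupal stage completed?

day 12

Daily DD above 5.9 °C: 8.0, 5.7, 0.0, 13.1, 0.0, 19.2, 7.4, 3.6, 12.9, 6.9, 8.8, 4.6, 17.0.
Cumulative: 8.0, 13.7, 13.7, 26.8, 26.8, 46.0, 53.4, 57.0, 69.9, 76.8, 85.6, 90.2, 107.2.
The total first reaches 87 DD on day 12.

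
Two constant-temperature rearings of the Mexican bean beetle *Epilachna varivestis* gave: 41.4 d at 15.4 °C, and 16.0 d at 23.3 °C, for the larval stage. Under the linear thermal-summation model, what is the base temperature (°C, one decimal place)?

Linear rate model ⇒ the product D·(T − T_b) is constant across temperatures.
41.4·(15.4 − T_b) = 16.0·(23.3 − T_b)
T_b = (41.4·15.4 − 16.0·23.3) / (41.4 − 16.0) = 264.76 / 25.4 = 10.424 °C ≈ 10.4 °C.

10.4 °C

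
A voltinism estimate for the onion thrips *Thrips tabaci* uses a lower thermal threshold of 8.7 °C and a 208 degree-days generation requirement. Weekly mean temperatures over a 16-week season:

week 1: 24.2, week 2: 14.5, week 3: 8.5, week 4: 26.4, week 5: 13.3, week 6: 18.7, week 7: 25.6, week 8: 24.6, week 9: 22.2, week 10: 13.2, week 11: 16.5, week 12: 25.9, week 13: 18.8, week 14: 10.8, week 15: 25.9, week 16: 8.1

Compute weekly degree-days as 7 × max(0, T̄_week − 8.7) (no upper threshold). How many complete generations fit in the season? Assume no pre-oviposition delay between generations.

5 generations

Weekly DD (7 × max(0, T̄ − 8.7)): 108.5, 40.6, 0.0, 123.9, 32.2, 70.0, 118.3, 111.3, 94.5, 31.5, 54.6, 120.4, 70.7, 14.7, 120.4, 0.0.
Season total = 1111.6 DD.
Complete generations = ⌊1111.6 / 208⌋ = 5.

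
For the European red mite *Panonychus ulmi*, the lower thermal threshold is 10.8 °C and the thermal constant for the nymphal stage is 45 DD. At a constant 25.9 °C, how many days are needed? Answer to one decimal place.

Daily accumulation = 25.9 − 10.8 = 15.1 DD/day.
Duration = 45 / 15.1 = 2.980 ≈ 3.0 days.

3.0 days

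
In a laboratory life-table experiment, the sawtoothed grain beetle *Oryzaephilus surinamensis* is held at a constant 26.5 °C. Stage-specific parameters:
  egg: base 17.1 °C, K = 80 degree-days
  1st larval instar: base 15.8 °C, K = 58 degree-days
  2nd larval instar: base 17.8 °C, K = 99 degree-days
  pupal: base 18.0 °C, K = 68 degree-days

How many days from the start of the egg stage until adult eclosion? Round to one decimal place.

33.3 days

egg: 80 / (26.5 − 17.1) = 80 / 9.4 = 8.511 d.
1st larval instar: 58 / (26.5 − 15.8) = 58 / 10.7 = 5.421 d.
2nd larval instar: 99 / (26.5 − 17.8) = 99 / 8.7 = 11.379 d.
pupal: 68 / (26.5 − 18.0) = 68 / 8.5 = 8.000 d.
Sum = 33.311 ≈ 33.3 days.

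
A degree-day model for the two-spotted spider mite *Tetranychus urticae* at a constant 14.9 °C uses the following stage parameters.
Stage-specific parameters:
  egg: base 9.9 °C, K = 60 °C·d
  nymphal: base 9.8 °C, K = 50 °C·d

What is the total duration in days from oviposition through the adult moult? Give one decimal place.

21.8 days

egg: 60 / (14.9 − 9.9) = 60 / 5.0 = 12.000 d.
nymphal: 50 / (14.9 − 9.8) = 50 / 5.1 = 9.804 d.
Sum = 21.804 ≈ 21.8 days.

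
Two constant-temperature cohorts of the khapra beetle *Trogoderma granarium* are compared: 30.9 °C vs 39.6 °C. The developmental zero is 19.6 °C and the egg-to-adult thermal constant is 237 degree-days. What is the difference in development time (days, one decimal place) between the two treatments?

At 30.9 °C: 237 / (30.9 − 19.6) = 237 / 11.3 = 20.973 d.
At 39.6 °C: 237 / (39.6 − 19.6) = 237 / 20.0 = 11.850 d.
Difference = |20.973 − 11.850| = 9.123 ≈ 9.1 days.

9.1 days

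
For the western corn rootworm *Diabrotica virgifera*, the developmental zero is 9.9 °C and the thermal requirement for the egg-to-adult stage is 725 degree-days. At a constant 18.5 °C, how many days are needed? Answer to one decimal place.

Daily accumulation = 18.5 − 9.9 = 8.6 DD/day.
Duration = 725 / 8.6 = 84.302 ≈ 84.3 days.

84.3 days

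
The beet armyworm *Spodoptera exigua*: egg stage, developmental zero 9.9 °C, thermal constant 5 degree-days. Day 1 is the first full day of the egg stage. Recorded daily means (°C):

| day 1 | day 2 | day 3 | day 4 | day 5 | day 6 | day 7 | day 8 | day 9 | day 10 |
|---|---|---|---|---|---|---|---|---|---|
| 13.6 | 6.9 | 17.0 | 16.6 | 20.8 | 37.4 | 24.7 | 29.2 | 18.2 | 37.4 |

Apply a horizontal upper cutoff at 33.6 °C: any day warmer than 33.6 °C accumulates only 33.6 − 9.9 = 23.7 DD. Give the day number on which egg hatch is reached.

Daily DD above 9.9 °C (capped at 23.7): 3.7, 0.0, 7.1, 6.7, 10.9, 23.7, 14.8, 19.3, 8.3, 23.7.
Cumulative: 3.7, 3.7, 10.8, 17.5, 28.4, 52.1, 66.9, 86.2, 94.5, 118.2.
The total first reaches 5 DD on day 3.

day 3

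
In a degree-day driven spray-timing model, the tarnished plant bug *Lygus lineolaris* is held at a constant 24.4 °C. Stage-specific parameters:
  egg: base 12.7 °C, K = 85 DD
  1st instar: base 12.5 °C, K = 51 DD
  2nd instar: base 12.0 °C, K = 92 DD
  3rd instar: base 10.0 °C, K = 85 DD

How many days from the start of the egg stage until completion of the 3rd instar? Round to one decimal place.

24.9 days

egg: 85 / (24.4 − 12.7) = 85 / 11.7 = 7.265 d.
1st instar: 51 / (24.4 − 12.5) = 51 / 11.9 = 4.286 d.
2nd instar: 92 / (24.4 − 12.0) = 92 / 12.4 = 7.419 d.
3rd instar: 85 / (24.4 − 10.0) = 85 / 14.4 = 5.903 d.
Sum = 24.873 ≈ 24.9 days.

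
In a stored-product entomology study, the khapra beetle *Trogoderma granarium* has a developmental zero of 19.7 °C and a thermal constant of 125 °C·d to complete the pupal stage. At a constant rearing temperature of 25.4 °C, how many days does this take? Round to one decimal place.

21.9 days

Daily accumulation = 25.4 − 19.7 = 5.7 DD/day.
Duration = 125 / 5.7 = 21.930 ≈ 21.9 days.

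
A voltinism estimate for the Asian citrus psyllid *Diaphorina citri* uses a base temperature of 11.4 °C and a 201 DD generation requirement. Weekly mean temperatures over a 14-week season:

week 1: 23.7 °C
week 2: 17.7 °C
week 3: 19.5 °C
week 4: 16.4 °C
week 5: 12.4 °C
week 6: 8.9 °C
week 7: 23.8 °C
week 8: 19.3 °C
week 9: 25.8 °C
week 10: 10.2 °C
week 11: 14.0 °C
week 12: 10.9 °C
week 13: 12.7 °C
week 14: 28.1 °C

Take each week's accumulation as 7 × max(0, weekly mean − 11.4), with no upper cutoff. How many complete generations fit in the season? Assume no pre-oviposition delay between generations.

3 generations

Weekly DD (7 × max(0, T̄ − 11.4)): 86.1, 44.1, 56.7, 35.0, 7.0, 0.0, 86.8, 55.3, 100.8, 0.0, 18.2, 0.0, 9.1, 116.9.
Season total = 616.0 DD.
Complete generations = ⌊616.0 / 201⌋ = 3.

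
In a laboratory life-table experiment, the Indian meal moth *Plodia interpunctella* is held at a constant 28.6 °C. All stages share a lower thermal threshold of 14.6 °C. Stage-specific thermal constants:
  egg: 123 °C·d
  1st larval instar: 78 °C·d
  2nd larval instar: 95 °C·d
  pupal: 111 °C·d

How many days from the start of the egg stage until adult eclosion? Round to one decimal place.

Daily accumulation at 28.6 °C = 28.6 − 14.6 = 14.0 DD/day.
Total K = 123 + 78 + 95 + 111 = 407 DD.
Total duration = 407 / 14.0 = 29.071 ≈ 29.1 days.

29.1 days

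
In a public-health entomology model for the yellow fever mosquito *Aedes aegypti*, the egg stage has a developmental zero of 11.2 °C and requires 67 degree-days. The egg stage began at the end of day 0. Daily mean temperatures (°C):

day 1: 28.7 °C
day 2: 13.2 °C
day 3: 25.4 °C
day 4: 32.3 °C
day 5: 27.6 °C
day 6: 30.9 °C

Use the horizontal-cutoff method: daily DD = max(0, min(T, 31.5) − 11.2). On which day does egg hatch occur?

day 5

Daily DD above 11.2 °C (capped at 20.3): 17.5, 2.0, 14.2, 20.3, 16.4, 19.7.
Cumulative: 17.5, 19.5, 33.7, 54.0, 70.4, 90.1.
The total first reaches 67 DD on day 5.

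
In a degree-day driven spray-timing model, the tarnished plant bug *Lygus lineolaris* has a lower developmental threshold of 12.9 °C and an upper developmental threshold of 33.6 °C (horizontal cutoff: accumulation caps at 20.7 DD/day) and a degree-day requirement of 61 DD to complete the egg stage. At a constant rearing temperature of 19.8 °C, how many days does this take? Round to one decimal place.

Daily accumulation = 19.8 − 12.9 = 6.9 DD/day.
Duration = 61 / 6.9 = 8.841 ≈ 8.8 days.

8.8 days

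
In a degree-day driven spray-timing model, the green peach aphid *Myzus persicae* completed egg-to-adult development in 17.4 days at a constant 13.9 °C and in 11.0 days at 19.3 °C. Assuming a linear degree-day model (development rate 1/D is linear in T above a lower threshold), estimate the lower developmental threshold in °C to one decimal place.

Under the model K = D·(T − T_b), so D₁·(T₁ − T_b) = D₂·(T₂ − T_b).
17.4·(13.9 − T_b) = 11.0·(19.3 − T_b)
T_b = (17.4·13.9 − 11.0·19.3) / (17.4 − 11.0) = 29.56 / 6.4 = 4.619 °C ≈ 4.6 °C.

4.6 °C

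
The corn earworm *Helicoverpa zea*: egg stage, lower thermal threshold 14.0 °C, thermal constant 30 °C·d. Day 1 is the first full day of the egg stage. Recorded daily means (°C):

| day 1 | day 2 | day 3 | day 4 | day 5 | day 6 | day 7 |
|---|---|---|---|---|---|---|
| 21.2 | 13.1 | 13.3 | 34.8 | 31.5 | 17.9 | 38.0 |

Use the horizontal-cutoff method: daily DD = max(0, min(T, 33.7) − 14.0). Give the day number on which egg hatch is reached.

Daily DD above 14.0 °C (capped at 19.7): 7.2, 0.0, 0.0, 19.7, 17.5, 3.9, 19.7.
Cumulative: 7.2, 7.2, 7.2, 26.9, 44.4, 48.3, 68.0.
The total first reaches 30 DD on day 5.

day 5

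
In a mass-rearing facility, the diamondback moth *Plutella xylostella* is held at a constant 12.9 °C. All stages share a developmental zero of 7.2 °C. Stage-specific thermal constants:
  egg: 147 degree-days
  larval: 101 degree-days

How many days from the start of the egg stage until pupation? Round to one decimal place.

43.5 days

Daily accumulation at 12.9 °C = 12.9 − 7.2 = 5.7 DD/day.
Total K = 147 + 101 = 248 DD.
Total duration = 248 / 5.7 = 43.509 ≈ 43.5 days.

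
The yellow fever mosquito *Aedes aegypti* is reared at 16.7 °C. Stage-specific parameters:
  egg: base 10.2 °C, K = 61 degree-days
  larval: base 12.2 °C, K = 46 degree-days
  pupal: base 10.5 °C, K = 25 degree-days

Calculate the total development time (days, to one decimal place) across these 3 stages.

23.6 days

egg: 61 / (16.7 − 10.2) = 61 / 6.5 = 9.385 d.
larval: 46 / (16.7 − 12.2) = 46 / 4.5 = 10.222 d.
pupal: 25 / (16.7 − 10.5) = 25 / 6.2 = 4.032 d.
Sum = 23.639 ≈ 23.6 days.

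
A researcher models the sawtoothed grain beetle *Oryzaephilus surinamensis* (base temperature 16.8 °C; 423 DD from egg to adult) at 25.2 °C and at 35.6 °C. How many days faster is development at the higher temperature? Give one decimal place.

27.9 days

At 25.2 °C: 423 / (25.2 − 16.8) = 423 / 8.4 = 50.357 d.
At 35.6 °C: 423 / (35.6 − 16.8) = 423 / 18.8 = 22.500 d.
Difference = |50.357 − 22.500| = 27.857 ≈ 27.9 days.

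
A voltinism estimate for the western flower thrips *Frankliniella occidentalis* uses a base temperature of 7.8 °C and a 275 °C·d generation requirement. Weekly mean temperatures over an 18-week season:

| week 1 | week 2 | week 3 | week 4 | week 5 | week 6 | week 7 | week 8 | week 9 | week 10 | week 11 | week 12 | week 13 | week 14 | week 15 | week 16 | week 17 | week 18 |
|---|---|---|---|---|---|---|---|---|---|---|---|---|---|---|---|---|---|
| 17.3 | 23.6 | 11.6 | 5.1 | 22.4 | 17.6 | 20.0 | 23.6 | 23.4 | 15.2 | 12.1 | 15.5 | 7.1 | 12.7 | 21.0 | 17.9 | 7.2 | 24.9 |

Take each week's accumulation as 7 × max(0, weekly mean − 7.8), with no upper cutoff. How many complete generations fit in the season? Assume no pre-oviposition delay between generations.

4 generations

Weekly DD (7 × max(0, T̄ − 7.8)): 66.5, 110.6, 26.6, 0.0, 102.2, 68.6, 85.4, 110.6, 109.2, 51.8, 30.1, 53.9, 0.0, 34.3, 92.4, 70.7, 0.0, 119.7.
Season total = 1132.6 DD.
Complete generations = ⌊1132.6 / 275⌋ = 4.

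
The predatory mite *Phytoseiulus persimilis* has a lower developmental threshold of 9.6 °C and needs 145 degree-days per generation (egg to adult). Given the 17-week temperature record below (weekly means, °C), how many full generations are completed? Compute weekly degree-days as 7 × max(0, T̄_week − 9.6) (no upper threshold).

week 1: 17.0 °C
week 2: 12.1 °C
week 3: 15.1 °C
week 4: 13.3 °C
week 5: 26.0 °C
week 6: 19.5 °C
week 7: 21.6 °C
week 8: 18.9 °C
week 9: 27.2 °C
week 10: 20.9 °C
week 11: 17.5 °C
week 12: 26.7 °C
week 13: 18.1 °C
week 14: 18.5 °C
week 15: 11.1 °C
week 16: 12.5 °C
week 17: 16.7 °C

7 generations

Weekly DD (7 × max(0, T̄ − 9.6)): 51.8, 17.5, 38.5, 25.9, 114.8, 69.3, 84.0, 65.1, 123.2, 79.1, 55.3, 119.7, 59.5, 62.3, 10.5, 20.3, 49.7.
Season total = 1046.5 DD.
Complete generations = ⌊1046.5 / 145⌋ = 7.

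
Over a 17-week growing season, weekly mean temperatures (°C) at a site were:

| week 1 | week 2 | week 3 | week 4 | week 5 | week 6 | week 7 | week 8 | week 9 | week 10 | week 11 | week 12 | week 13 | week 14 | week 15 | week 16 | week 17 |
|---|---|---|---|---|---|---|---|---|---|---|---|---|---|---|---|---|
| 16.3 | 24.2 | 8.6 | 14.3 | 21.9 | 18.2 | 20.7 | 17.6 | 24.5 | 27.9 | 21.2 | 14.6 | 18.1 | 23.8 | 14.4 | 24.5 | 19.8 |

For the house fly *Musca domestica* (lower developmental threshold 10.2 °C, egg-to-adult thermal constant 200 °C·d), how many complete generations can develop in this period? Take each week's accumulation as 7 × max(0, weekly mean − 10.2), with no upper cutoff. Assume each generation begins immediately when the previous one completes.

Weekly DD (7 × max(0, T̄ − 10.2)): 42.7, 98.0, 0.0, 28.7, 81.9, 56.0, 73.5, 51.8, 100.1, 123.9, 77.0, 30.8, 55.3, 95.2, 29.4, 100.1, 67.2.
Season total = 1111.6 DD.
Complete generations = ⌊1111.6 / 200⌋ = 5.

5 generations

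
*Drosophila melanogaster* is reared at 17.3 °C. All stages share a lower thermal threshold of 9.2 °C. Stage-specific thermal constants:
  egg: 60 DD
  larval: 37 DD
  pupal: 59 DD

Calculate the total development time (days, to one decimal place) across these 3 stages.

Daily accumulation at 17.3 °C = 17.3 − 9.2 = 8.1 DD/day.
Total K = 60 + 37 + 59 = 156 DD.
Total duration = 156 / 8.1 = 19.259 ≈ 19.3 days.

19.3 days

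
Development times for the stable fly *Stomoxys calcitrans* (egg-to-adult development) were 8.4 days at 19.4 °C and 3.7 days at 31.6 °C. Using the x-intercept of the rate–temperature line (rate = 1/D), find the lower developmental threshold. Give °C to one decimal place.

Equal thermal constants: D₁(T₁ − T_b) = D₂(T₂ − T_b).
8.4·(19.4 − T_b) = 3.7·(31.6 − T_b)
T_b = (8.4·19.4 − 3.7·31.6) / (8.4 − 3.7) = 46.04 / 4.7 = 9.796 °C ≈ 9.8 °C.

9.8 °C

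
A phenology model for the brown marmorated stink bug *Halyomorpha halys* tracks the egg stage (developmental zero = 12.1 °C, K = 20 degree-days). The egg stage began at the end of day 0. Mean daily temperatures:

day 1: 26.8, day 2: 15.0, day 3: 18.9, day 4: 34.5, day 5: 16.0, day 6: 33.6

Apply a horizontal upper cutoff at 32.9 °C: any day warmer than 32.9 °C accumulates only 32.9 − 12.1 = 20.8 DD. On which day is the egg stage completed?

Daily DD above 12.1 °C (capped at 20.8): 14.7, 2.9, 6.8, 20.8, 3.9, 20.8.
Cumulative: 14.7, 17.6, 24.4, 45.2, 49.1, 69.9.
The total first reaches 20 DD on day 3.

day 3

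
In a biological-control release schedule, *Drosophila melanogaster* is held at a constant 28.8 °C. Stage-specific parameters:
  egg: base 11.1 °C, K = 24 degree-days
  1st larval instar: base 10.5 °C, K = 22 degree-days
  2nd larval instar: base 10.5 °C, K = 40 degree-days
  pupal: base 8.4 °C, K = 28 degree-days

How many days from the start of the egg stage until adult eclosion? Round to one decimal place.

egg: 24 / (28.8 − 11.1) = 24 / 17.7 = 1.356 d.
1st larval instar: 22 / (28.8 − 10.5) = 22 / 18.3 = 1.202 d.
2nd larval instar: 40 / (28.8 − 10.5) = 40 / 18.3 = 2.186 d.
pupal: 28 / (28.8 − 8.4) = 28 / 20.4 = 1.373 d.
Sum = 6.116 ≈ 6.1 days.

6.1 days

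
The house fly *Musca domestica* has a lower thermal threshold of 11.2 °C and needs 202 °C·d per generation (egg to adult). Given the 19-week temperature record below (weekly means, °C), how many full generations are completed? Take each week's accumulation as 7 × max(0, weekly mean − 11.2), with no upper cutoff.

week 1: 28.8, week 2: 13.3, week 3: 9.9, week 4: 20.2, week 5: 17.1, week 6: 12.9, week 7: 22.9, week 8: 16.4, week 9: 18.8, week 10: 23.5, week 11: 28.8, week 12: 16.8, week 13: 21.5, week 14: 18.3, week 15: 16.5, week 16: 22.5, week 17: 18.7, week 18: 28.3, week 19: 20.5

5 generations

Weekly DD (7 × max(0, T̄ − 11.2)): 123.2, 14.7, 0.0, 63.0, 41.3, 11.9, 81.9, 36.4, 53.2, 86.1, 123.2, 39.2, 72.1, 49.7, 37.1, 79.1, 52.5, 119.7, 65.1.
Season total = 1149.4 DD.
Complete generations = ⌊1149.4 / 202⌋ = 5.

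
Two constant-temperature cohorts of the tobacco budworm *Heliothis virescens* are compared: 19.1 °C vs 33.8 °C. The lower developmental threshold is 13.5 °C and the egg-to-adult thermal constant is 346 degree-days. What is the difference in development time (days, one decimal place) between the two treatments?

At 19.1 °C: 346 / (19.1 − 13.5) = 346 / 5.6 = 61.786 d.
At 33.8 °C: 346 / (33.8 − 13.5) = 346 / 20.3 = 17.044 d.
Difference = |61.786 − 17.044| = 44.741 ≈ 44.7 days.

44.7 days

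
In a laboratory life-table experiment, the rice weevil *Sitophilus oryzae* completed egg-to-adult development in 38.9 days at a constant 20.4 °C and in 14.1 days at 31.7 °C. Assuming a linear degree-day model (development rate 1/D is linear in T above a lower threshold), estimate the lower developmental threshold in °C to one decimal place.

14.0 °C

Linear rate model ⇒ the product D·(T − T_b) is constant across temperatures.
38.9·(20.4 − T_b) = 14.1·(31.7 − T_b)
T_b = (38.9·20.4 − 14.1·31.7) / (38.9 − 14.1) = 346.59 / 24.8 = 13.975 °C ≈ 14.0 °C.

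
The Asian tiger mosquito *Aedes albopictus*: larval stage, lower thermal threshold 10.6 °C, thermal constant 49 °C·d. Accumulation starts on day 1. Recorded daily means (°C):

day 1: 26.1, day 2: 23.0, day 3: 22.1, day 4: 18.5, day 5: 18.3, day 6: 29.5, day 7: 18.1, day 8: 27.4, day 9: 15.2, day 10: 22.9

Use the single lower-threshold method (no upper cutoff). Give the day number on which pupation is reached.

Daily DD above 10.6 °C: 15.5, 12.4, 11.5, 7.9, 7.7, 18.9, 7.5, 16.8, 4.6, 12.3.
Cumulative: 15.5, 27.9, 39.4, 47.3, 55.0, 73.9, 81.4, 98.2, 102.8, 115.1.
The total first reaches 49 DD on day 5.

day 5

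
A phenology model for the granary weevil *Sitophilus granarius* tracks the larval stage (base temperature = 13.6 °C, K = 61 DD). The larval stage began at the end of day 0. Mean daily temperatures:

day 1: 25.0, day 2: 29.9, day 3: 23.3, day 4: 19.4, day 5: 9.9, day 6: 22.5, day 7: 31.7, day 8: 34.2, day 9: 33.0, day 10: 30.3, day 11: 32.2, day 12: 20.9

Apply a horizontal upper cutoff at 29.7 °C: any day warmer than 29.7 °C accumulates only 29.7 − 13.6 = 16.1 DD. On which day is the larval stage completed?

day 7

Daily DD above 13.6 °C (capped at 16.1): 11.4, 16.1, 9.7, 5.8, 0.0, 8.9, 16.1, 16.1, 16.1, 16.1, 16.1, 7.3.
Cumulative: 11.4, 27.5, 37.2, 43.0, 43.0, 51.9, 68.0, 84.1, 100.2, 116.3, 132.4, 139.7.
The total first reaches 61 DD on day 7.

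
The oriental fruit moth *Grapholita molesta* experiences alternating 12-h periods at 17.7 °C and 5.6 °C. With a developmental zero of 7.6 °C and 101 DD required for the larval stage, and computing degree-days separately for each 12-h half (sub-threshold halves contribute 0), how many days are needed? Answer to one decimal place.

20.0 days

Day half: max(0, 17.7 − 7.6) × 0.5 = 10.1 × 0.5 = 5.05 DD.
Night half: max(0, 5.6 − 7.6) × 0.5 = 0.0 × 0.5 = 0.00 DD.
Per 24 h: 5.05 DD/day.
Duration = 101 / 5.05 = 20.000 ≈ 20.0 days.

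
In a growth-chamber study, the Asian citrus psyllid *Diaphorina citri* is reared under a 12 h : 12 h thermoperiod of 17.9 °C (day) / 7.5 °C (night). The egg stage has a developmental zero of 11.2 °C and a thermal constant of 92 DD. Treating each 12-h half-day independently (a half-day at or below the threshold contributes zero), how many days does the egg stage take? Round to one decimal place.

27.5 days

Day half: max(0, 17.9 − 11.2) × 0.5 = 6.7 × 0.5 = 3.35 DD.
Night half: max(0, 7.5 − 11.2) × 0.5 = 0.0 × 0.5 = 0.00 DD.
Per 24 h: 3.35 DD/day.
Duration = 92 / 3.35 = 27.463 ≈ 27.5 days.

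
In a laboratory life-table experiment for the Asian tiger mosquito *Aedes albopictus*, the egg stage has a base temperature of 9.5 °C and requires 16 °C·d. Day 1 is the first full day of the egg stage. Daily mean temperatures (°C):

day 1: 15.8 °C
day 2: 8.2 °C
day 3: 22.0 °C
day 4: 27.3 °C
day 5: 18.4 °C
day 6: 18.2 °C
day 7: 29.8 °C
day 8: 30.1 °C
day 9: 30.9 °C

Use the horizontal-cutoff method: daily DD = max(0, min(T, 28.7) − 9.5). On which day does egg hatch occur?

Daily DD above 9.5 °C (capped at 19.2): 6.3, 0.0, 12.5, 17.8, 8.9, 8.7, 19.2, 19.2, 19.2.
Cumulative: 6.3, 6.3, 18.8, 36.6, 45.5, 54.2, 73.4, 92.6, 111.8.
The total first reaches 16 DD on day 3.

day 3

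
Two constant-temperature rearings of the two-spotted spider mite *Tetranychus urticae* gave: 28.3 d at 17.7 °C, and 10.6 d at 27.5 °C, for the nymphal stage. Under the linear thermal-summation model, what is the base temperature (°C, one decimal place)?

Under the model K = D·(T − T_b), so D₁·(T₁ − T_b) = D₂·(T₂ − T_b).
28.3·(17.7 − T_b) = 10.6·(27.5 − T_b)
T_b = (28.3·17.7 − 10.6·27.5) / (28.3 − 10.6) = 209.41 / 17.7 = 11.831 °C ≈ 11.8 °C.

11.8 °C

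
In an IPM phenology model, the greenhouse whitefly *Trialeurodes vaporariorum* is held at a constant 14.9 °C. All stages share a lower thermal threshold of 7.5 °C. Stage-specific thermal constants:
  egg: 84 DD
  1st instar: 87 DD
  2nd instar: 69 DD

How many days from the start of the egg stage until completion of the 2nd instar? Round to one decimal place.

32.4 days

Daily accumulation at 14.9 °C = 14.9 − 7.5 = 7.4 DD/day.
Total K = 84 + 87 + 69 = 240 DD.
Total duration = 240 / 7.4 = 32.432 ≈ 32.4 days.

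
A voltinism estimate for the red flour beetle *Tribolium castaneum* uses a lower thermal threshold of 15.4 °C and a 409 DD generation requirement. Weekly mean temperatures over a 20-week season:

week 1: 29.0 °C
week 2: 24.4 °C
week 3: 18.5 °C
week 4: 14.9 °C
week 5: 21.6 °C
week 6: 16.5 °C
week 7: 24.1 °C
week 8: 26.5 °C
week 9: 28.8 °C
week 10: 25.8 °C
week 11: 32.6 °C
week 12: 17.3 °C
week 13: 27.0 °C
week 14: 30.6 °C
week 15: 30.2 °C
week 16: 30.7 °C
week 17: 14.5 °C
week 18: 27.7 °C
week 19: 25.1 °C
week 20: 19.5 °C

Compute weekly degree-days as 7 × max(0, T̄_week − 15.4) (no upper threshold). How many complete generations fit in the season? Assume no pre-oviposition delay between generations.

Weekly DD (7 × max(0, T̄ − 15.4)): 95.2, 63.0, 21.7, 0.0, 43.4, 7.7, 60.9, 77.7, 93.8, 72.8, 120.4, 13.3, 81.2, 106.4, 103.6, 107.1, 0.0, 86.1, 67.9, 28.7.
Season total = 1250.9 DD.
Complete generations = ⌊1250.9 / 409⌋ = 3.

3 generations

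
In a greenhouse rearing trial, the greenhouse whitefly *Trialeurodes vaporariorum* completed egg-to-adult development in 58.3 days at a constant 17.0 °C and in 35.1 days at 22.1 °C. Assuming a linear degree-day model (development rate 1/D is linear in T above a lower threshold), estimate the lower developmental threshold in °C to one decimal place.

9.3 °C

Equal thermal constants: D₁(T₁ − T_b) = D₂(T₂ − T_b).
58.3·(17.0 − T_b) = 35.1·(22.1 − T_b)
T_b = (58.3·17.0 − 35.1·22.1) / (58.3 − 35.1) = 215.39 / 23.2 = 9.284 °C ≈ 9.3 °C.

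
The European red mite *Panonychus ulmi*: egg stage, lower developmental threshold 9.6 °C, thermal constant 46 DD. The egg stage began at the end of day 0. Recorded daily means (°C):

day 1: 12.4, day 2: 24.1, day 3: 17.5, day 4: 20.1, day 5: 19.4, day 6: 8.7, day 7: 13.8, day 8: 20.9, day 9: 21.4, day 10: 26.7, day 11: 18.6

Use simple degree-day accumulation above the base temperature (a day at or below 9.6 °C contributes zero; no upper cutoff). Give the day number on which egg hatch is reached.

Daily DD above 9.6 °C: 2.8, 14.5, 7.9, 10.5, 9.8, 0.0, 4.2, 11.3, 11.8, 17.1, 9.0.
Cumulative: 2.8, 17.3, 25.2, 35.7, 45.5, 45.5, 49.7, 61.0, 72.8, 89.9, 98.9.
The total first reaches 46 DD on day 7.

day 7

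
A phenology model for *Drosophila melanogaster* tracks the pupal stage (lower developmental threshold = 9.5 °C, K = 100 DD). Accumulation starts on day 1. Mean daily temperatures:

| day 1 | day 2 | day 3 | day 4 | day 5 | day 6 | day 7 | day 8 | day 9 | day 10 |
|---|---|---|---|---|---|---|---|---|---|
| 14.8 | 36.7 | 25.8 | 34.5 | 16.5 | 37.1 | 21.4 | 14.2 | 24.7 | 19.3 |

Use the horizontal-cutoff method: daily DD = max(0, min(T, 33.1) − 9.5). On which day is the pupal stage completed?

Daily DD above 9.5 °C (capped at 23.6): 5.3, 23.6, 16.3, 23.6, 7.0, 23.6, 11.9, 4.7, 15.2, 9.8.
Cumulative: 5.3, 28.9, 45.2, 68.8, 75.8, 99.4, 111.3, 116.0, 131.2, 141.0.
The total first reaches 100 DD on day 7.

day 7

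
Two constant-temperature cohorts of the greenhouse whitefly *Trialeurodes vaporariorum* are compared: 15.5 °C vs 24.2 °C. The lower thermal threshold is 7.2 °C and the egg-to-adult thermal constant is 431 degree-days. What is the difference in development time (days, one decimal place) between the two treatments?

26.6 days

At 15.5 °C: 431 / (15.5 − 7.2) = 431 / 8.3 = 51.928 d.
At 24.2 °C: 431 / (24.2 − 7.2) = 431 / 17.0 = 25.353 d.
Difference = |51.928 − 25.353| = 26.575 ≈ 26.6 days.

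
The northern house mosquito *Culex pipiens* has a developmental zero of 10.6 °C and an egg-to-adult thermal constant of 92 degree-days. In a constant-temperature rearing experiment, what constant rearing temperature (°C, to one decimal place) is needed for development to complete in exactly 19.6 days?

15.3 °C

Required daily accumulation = 92 / 19.6 = 4.694 DD/day.
T = T_base + 4.694 = 10.6 + 4.694 = 15.294 ≈ 15.3 °C.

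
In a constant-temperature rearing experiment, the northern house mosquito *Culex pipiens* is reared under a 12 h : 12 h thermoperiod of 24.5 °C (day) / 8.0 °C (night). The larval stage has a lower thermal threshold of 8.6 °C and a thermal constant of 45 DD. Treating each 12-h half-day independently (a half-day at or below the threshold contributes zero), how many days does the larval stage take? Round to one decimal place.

Day half: max(0, 24.5 − 8.6) × 0.5 = 15.9 × 0.5 = 7.95 DD.
Night half: max(0, 8.0 − 8.6) × 0.5 = 0.0 × 0.5 = 0.00 DD.
Per 24 h: 7.95 DD/day.
Duration = 45 / 7.95 = 5.660 ≈ 5.7 days.

5.7 days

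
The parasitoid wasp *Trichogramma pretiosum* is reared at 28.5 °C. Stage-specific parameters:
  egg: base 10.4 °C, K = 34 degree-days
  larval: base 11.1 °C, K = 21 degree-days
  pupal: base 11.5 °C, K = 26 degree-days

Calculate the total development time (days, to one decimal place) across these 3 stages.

4.6 days

egg: 34 / (28.5 − 10.4) = 34 / 18.1 = 1.878 d.
larval: 21 / (28.5 − 11.1) = 21 / 17.4 = 1.207 d.
pupal: 26 / (28.5 − 11.5) = 26 / 17.0 = 1.529 d.
Sum = 4.615 ≈ 4.6 days.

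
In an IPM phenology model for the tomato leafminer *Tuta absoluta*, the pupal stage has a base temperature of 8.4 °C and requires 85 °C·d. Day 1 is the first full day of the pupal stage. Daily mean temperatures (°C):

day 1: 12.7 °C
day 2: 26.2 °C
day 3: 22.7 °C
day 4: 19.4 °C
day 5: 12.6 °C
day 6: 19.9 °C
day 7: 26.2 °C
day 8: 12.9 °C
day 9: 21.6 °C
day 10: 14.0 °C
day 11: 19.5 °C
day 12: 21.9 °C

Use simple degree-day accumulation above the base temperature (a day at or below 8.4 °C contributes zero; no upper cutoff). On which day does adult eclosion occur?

day 8

Daily DD above 8.4 °C: 4.3, 17.8, 14.3, 11.0, 4.2, 11.5, 17.8, 4.5, 13.2, 5.6, 11.1, 13.5.
Cumulative: 4.3, 22.1, 36.4, 47.4, 51.6, 63.1, 80.9, 85.4, 98.6, 104.2, 115.3, 128.8.
The total first reaches 85 DD on day 8.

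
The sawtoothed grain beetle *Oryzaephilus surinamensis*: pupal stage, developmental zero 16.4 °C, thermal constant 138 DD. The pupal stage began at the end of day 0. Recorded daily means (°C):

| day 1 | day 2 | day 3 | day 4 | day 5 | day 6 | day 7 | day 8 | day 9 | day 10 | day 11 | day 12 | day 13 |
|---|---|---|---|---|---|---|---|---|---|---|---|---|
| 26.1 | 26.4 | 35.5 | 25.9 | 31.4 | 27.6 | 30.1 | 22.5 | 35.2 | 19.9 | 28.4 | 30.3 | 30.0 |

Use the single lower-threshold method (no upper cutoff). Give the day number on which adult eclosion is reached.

Daily DD above 16.4 °C: 9.7, 10.0, 19.1, 9.5, 15.0, 11.2, 13.7, 6.1, 18.8, 3.5, 12.0, 13.9, 13.6.
Cumulative: 9.7, 19.7, 38.8, 48.3, 63.3, 74.5, 88.2, 94.3, 113.1, 116.6, 128.6, 142.5, 156.1.
The total first reaches 138 DD on day 12.

day 12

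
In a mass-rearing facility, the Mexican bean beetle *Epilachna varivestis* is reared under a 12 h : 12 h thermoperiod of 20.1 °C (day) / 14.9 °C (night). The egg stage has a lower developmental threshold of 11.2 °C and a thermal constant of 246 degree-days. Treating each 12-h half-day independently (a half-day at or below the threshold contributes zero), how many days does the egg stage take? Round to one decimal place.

39.0 days

Day half: max(0, 20.1 − 11.2) × 0.5 = 8.9 × 0.5 = 4.45 DD.
Night half: max(0, 14.9 − 11.2) × 0.5 = 3.7 × 0.5 = 1.85 DD.
Per 24 h: 6.30 DD/day.
Duration = 246 / 6.30 = 39.048 ≈ 39.0 days.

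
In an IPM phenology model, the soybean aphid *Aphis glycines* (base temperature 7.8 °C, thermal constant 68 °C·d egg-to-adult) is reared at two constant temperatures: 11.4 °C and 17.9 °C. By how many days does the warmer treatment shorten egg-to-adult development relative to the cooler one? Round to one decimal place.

12.2 days

At 11.4 °C: 68 / (11.4 − 7.8) = 68 / 3.6 = 18.889 d.
At 17.9 °C: 68 / (17.9 − 7.8) = 68 / 10.1 = 6.733 d.
Difference = |18.889 − 6.733| = 12.156 ≈ 12.2 days.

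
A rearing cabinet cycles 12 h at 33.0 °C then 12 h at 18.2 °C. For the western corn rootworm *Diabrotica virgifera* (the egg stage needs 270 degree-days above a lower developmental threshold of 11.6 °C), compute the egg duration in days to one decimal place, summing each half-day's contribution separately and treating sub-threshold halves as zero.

19.3 days

Day half: max(0, 33.0 − 11.6) × 0.5 = 21.4 × 0.5 = 10.70 DD.
Night half: max(0, 18.2 − 11.6) × 0.5 = 6.6 × 0.5 = 3.30 DD.
Per 24 h: 14.00 DD/day.
Duration = 270 / 14.00 = 19.286 ≈ 19.3 days.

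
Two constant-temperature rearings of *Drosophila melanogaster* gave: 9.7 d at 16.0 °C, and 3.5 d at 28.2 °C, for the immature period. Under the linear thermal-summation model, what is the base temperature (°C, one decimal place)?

9.1 °C

Under the model K = D·(T − T_b), so D₁·(T₁ − T_b) = D₂·(T₂ − T_b).
9.7·(16.0 − T_b) = 3.5·(28.2 − T_b)
T_b = (9.7·16.0 − 3.5·28.2) / (9.7 − 3.5) = 56.50 / 6.2 = 9.113 °C ≈ 9.1 °C.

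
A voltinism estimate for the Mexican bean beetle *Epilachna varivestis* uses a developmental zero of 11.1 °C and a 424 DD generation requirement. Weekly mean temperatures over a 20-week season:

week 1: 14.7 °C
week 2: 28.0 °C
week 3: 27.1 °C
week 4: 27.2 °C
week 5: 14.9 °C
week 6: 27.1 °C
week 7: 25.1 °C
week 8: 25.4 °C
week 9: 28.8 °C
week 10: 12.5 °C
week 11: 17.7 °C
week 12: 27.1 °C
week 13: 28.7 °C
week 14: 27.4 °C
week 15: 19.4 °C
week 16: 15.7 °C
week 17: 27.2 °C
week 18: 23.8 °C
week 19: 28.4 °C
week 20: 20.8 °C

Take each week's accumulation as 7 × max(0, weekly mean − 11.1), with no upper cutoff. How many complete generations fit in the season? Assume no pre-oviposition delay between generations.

Weekly DD (7 × max(0, T̄ − 11.1)): 25.2, 118.3, 112.0, 112.7, 26.6, 112.0, 98.0, 100.1, 123.9, 9.8, 46.2, 112.0, 123.2, 114.1, 58.1, 32.2, 112.7, 88.9, 121.1, 67.9.
Season total = 1715.0 DD.
Complete generations = ⌊1715.0 / 424⌋ = 4.

4 generations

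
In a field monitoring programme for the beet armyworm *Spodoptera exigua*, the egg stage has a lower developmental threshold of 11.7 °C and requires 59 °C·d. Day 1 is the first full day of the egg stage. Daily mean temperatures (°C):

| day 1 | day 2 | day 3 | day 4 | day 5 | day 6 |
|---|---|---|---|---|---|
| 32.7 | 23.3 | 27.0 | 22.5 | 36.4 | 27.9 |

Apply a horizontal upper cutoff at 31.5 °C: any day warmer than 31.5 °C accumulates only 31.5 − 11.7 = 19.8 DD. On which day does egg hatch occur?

day 5

Daily DD above 11.7 °C (capped at 19.8): 19.8, 11.6, 15.3, 10.8, 19.8, 16.2.
Cumulative: 19.8, 31.4, 46.7, 57.5, 77.3, 93.5.
The total first reaches 59 DD on day 5.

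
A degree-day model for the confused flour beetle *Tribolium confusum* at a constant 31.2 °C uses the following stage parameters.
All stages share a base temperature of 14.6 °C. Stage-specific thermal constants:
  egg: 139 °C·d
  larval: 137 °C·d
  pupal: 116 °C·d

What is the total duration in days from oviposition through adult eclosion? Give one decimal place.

Daily accumulation at 31.2 °C = 31.2 − 14.6 = 16.6 DD/day.
Total K = 139 + 137 + 116 = 392 DD.
Total duration = 392 / 16.6 = 23.614 ≈ 23.6 days.

23.6 days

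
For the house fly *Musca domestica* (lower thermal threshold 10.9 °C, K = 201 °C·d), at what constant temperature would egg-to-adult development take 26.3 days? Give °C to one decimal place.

Required daily accumulation = 201 / 26.3 = 7.643 DD/day.
T = T_base + 7.643 = 10.9 + 7.643 = 18.543 ≈ 18.5 °C.

18.5 °C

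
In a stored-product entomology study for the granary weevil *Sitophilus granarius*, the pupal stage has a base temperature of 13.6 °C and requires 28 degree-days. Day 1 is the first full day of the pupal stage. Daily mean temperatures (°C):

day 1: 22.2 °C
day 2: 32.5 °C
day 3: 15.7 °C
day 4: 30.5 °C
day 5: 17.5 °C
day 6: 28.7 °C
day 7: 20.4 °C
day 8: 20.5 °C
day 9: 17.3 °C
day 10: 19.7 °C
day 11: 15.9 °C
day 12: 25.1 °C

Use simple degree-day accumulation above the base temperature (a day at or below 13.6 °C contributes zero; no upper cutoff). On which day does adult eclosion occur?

Daily DD above 13.6 °C: 8.6, 18.9, 2.1, 16.9, 3.9, 15.1, 6.8, 6.9, 3.7, 6.1, 2.3, 11.5.
Cumulative: 8.6, 27.5, 29.6, 46.5, 50.4, 65.5, 72.3, 79.2, 82.9, 89.0, 91.3, 102.8.
The total first reaches 28 DD on day 3.

day 3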